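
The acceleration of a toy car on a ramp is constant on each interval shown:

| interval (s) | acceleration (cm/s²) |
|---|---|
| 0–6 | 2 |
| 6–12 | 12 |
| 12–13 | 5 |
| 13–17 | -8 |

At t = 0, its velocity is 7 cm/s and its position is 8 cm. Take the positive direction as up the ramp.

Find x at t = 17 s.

On each constant-a segment, Δv = aΔt and Δx = v₀Δt + ½aΔt²; chain segment to segment.
0–6 s: v starts 7 cm/s; Δx = 7·6 + ½·2·6² = 78 cm; v ends 19 cm/s.
6–12 s: v starts 19 cm/s; Δx = 19·6 + ½·12·6² = 330 cm; v ends 91 cm/s.
12–13 s: v starts 91 cm/s; Δx = 91·1 + ½·5·1² = 93.5 cm; v ends 96 cm/s.
13–17 s: v starts 96 cm/s; Δx = 96·4 + ½·-8·4² = 320 cm; v ends 64 cm/s.
x(17) = 8 + Σ Δx = 829.5 cm.

829.5 cm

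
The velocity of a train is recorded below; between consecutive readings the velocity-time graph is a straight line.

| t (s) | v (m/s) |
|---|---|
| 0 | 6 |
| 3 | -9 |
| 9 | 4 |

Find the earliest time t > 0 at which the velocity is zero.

t = 1.2 s

v changes sign on 0–3 s (from 6 to -9); the graph is linear there, so v = 0 at t = 0 + (-6)·(3 − 0)/(-9 − 6) = 1.2 s.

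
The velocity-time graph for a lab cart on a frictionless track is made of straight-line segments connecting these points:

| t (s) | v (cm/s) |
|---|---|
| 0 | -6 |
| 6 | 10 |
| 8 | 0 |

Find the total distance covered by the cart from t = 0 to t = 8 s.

35.5 cm

Distance (not displacement) is the total path length: add the absolute areas under v-t.
0–6 s: v = 0 at t = 2.25 s; triangle areas 6.75 + 18.75 = 25.5 cm
6–8 s: |½(10 + 0)(2)| = 10 cm
Total distance = 35.5 cm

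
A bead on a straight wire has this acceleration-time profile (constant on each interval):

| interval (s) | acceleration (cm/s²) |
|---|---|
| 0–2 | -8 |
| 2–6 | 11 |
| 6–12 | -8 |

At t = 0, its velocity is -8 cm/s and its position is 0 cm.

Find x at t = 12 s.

On each constant-a segment, Δv = aΔt and Δx = v₀Δt + ½aΔt²; chain segment to segment.
0–2 s: v starts -8 cm/s; Δx = -8·2 + ½·-8·2² = -32 cm; v ends -24 cm/s.
2–6 s: v starts -24 cm/s; Δx = -24·4 + ½·11·4² = -8 cm; v ends 20 cm/s.
6–12 s: v starts 20 cm/s; Δx = 20·6 + ½·-8·6² = -24 cm; v ends -28 cm/s.
x(12) = 0 + Σ Δx = -64 cm.

-64 cm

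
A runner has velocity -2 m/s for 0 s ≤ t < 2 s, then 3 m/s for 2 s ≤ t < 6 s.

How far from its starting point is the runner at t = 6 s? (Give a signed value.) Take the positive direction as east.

Displacement is the signed area under the v-t curve.
0–2 s: -2 × 2 = -4 m
2–6 s: 3 × 4 = 12 m
Net displacement = 8 m

8 m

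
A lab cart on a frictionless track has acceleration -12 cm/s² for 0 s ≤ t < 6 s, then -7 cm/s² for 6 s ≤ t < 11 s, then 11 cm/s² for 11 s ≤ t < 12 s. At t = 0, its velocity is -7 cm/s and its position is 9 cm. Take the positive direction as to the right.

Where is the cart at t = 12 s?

On each constant-a segment, Δv = aΔt and Δx = v₀Δt + ½aΔt²; chain segment to segment.
0–6 s: v starts -7 cm/s; Δx = -7·6 + ½·-12·6² = -258 cm; v ends -79 cm/s.
6–11 s: v starts -79 cm/s; Δx = -79·5 + ½·-7·5² = -482.5 cm; v ends -114 cm/s.
11–12 s: v starts -114 cm/s; Δx = -114·1 + ½·11·1² = -108.5 cm; v ends -103 cm/s.
x(12) = 9 + Σ Δx = -840 cm.

-840 cm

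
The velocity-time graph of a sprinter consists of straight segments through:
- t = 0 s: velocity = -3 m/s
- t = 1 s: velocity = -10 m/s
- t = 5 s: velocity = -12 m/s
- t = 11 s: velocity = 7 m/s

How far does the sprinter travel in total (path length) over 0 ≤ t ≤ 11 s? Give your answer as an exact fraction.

3077/38 m

Distance (not displacement) is the total path length: add the absolute areas under v-t.
0–1 s: |½(-3 + -10)(1)| = 6.5 m
1–5 s: |½(-10 + -12)(4)| = 44 m
5–11 s: v = 0 at t = 167/19 s; triangle areas 432/19 + 147/19 = 579/19 m
Total distance = 3077/38 m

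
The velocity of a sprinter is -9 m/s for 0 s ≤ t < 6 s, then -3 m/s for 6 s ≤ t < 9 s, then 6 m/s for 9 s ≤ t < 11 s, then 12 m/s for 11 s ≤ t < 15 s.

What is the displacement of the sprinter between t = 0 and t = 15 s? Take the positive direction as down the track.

Net displacement equals the area under the velocity-time graph (areas below the axis count negative).
0–6 s: -9 × 6 = -54 m
6–9 s: -3 × 3 = -9 m
9–11 s: 6 × 2 = 12 m
11–15 s: 12 × 4 = 48 m
Net displacement = -3 m

-3 m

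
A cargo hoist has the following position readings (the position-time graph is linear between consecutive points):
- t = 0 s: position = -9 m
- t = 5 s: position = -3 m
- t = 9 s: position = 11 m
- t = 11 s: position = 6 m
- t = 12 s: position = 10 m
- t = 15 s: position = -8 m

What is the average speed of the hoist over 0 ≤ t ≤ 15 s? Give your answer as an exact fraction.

47/15 m/s

Average speed = (total path length)/(elapsed time); on a piecewise-linear x-t graph the path length is Σ|Δx|.
0–5 s: |Δx| = |-3 − -9| = 6 m
5–9 s: |Δx| = |11 − -3| = 14 m
9–11 s: |Δx| = |6 − 11| = 5 m
11–12 s: |Δx| = |10 − 6| = 4 m
12–15 s: |Δx| = |-8 − 10| = 18 m
Total path = 47 m; average speed = 47/15 = 47/15 m/s.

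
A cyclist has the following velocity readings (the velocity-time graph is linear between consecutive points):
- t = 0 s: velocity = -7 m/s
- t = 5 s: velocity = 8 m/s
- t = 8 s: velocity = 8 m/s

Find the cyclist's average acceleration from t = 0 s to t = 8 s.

Average acceleration = Δv/Δt = (8 − -7)/(8 − 0) = 1.875 m/s².

1.875 m/s²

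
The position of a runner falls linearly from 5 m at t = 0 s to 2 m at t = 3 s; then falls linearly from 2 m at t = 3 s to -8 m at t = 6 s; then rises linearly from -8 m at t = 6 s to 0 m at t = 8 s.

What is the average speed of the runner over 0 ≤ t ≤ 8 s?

Average speed = (total path length)/(elapsed time); on a piecewise-linear x-t graph the path length is Σ|Δx|.
0–3 s: |Δx| = |2 − 5| = 3 m
3–6 s: |Δx| = |-8 − 2| = 10 m
6–8 s: |Δx| = |0 − -8| = 8 m
Total path = 21 m; average speed = 21/8 = 2.625 m/s.

2.625 m/s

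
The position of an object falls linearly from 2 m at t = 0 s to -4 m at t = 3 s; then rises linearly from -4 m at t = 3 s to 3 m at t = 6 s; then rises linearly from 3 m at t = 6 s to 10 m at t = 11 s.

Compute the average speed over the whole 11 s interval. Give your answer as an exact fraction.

Average speed = (total path length)/(elapsed time); on a piecewise-linear x-t graph the path length is Σ|Δx|.
0–3 s: |Δx| = |-4 − 2| = 6 m
3–6 s: |Δx| = |3 − -4| = 7 m
6–11 s: |Δx| = |10 − 3| = 7 m
Total path = 20 m; average speed = 20/11 = 20/11 m/s.

20/11 m/s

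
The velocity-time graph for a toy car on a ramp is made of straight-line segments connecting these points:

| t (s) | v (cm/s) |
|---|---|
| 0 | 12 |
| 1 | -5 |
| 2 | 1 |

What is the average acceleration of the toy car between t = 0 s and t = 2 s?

-5.5 cm/s²

Average acceleration = Δv/Δt = (1 − 12)/(2 − 0) = -5.5 cm/s².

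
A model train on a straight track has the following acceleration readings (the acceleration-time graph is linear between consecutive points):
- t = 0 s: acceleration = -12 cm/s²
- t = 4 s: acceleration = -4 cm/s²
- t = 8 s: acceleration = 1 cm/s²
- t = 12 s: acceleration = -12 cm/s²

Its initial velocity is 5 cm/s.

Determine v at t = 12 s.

Δv equals the area under the a-t graph; then v = v₀ + Δv.
0–4 s: ½(-12 + -4)(4) = -32 cm/s
4–8 s: ½(-4 + 1)(4) = -6 cm/s
8–12 s: ½(1 + -12)(4) = -22 cm/s
Δv = -60 cm/s, so v(12) = 5 + (-60) = -55 cm/s.

-55 cm/s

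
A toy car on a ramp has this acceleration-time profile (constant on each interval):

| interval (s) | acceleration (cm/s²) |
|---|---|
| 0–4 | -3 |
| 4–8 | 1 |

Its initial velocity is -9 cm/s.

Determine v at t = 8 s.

Δv equals the area under the a-t graph; then v = v₀ + Δv.
0–4 s: -3 × 4 = -12 cm/s
4–8 s: 1 × 4 = 4 cm/s
Δv = -8 cm/s, so v(8) = -9 + (-8) = -17 cm/s.

-17 cm/s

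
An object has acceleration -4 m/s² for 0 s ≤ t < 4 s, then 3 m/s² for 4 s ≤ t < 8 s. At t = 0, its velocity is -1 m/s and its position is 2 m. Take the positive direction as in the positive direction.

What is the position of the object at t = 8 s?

-78 m

On each constant-a segment, Δv = aΔt and Δx = v₀Δt + ½aΔt²; chain segment to segment.
0–4 s: v starts -1 m/s; Δx = -1·4 + ½·-4·4² = -36 m; v ends -17 m/s.
4–8 s: v starts -17 m/s; Δx = -17·4 + ½·3·4² = -44 m; v ends -5 m/s.
x(8) = 2 + Σ Δx = -78 m.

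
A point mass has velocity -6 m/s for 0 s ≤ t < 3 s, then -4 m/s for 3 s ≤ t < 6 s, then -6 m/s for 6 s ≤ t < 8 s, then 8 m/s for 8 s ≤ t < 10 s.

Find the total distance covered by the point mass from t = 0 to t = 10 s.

58 m

Distance (not displacement) is the total path length: add the absolute areas under v-t.
0–3 s: |-6| × 3 = 18 m
3–6 s: |-4| × 3 = 12 m
6–8 s: |-6| × 2 = 12 m
8–10 s: |8| × 2 = 16 m
Total distance = 58 m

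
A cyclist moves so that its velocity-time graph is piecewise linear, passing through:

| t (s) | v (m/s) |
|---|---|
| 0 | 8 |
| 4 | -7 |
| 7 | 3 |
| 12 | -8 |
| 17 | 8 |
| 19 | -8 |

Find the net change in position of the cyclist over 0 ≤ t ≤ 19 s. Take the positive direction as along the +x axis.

-16.5 m

Net displacement equals the area under the velocity-time graph (areas below the axis count negative).
0–4 s: ½(8 + -7)(4) = 2 m
4–7 s: ½(-7 + 3)(3) = -6 m
7–12 s: ½(3 + -8)(5) = -12.5 m
12–17 s: ½(-8 + 8)(5) = 0 m
17–19 s: ½(8 + -8)(2) = 0 m
Net displacement = -16.5 m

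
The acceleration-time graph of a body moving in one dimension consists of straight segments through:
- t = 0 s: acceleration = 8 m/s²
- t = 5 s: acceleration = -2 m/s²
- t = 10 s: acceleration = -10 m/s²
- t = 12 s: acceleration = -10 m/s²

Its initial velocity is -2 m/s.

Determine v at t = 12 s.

-37 m/s

Δv equals the area under the a-t graph; then v = v₀ + Δv.
0–5 s: ½(8 + -2)(5) = 15 m/s
5–10 s: ½(-2 + -10)(5) = -30 m/s
10–12 s: -10 × 2 = -20 m/s
Δv = -35 m/s, so v(12) = -2 + (-35) = -37 m/s.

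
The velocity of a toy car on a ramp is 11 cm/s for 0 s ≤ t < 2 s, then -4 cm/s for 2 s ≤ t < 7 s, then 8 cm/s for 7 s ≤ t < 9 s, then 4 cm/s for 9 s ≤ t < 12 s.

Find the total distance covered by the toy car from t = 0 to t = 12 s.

70 cm

Total distance travelled is ∫|v| dt — sum the magnitudes of each area piece.
0–2 s: |11| × 2 = 22 cm
2–7 s: |-4| × 5 = 20 cm
7–9 s: |8| × 2 = 16 cm
9–12 s: |4| × 3 = 12 cm
Total distance = 70 cm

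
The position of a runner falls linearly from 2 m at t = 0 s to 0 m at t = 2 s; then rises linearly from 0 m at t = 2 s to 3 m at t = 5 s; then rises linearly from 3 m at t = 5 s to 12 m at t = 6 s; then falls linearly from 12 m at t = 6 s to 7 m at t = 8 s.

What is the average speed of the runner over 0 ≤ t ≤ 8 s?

2.375 m/s

Average speed = (total path length)/(elapsed time); on a piecewise-linear x-t graph the path length is Σ|Δx|.
0–2 s: |Δx| = |0 − 2| = 2 m
2–5 s: |Δx| = |3 − 0| = 3 m
5–6 s: |Δx| = |12 − 3| = 9 m
6–8 s: |Δx| = |7 − 12| = 5 m
Total path = 19 m; average speed = 19/8 = 2.375 m/s.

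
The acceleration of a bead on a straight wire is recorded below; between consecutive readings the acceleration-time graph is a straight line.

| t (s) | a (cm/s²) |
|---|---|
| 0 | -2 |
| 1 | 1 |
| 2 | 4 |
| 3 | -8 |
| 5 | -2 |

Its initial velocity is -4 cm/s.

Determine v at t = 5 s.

Δv equals the area under the a-t graph; then v = v₀ + Δv.
0–1 s: ½(-2 + 1)(1) = -0.5 cm/s
1–2 s: ½(1 + 4)(1) = 2.5 cm/s
2–3 s: ½(4 + -8)(1) = -2 cm/s
3–5 s: ½(-8 + -2)(2) = -10 cm/s
Δv = -10 cm/s, so v(5) = -4 + (-10) = -14 cm/s.

-14 cm/s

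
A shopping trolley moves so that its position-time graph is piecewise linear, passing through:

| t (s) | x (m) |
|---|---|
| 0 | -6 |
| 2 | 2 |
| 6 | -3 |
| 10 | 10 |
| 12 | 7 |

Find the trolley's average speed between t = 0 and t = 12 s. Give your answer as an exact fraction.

Average speed = (total path length)/(elapsed time); on a piecewise-linear x-t graph the path length is Σ|Δx|.
0–2 s: |Δx| = |2 − -6| = 8 m
2–6 s: |Δx| = |-3 − 2| = 5 m
6–10 s: |Δx| = |10 − -3| = 13 m
10–12 s: |Δx| = |7 − 10| = 3 m
Total path = 29 m; average speed = 29/12 = 29/12 m/s.

29/12 m/s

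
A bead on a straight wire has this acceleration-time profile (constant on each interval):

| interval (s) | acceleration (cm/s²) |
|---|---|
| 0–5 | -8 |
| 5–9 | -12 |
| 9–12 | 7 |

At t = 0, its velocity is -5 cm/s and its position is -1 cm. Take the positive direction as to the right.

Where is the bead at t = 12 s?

-649.5 cm

On each constant-a segment, Δv = aΔt and Δx = v₀Δt + ½aΔt²; chain segment to segment.
0–5 s: v starts -5 cm/s; Δx = -5·5 + ½·-8·5² = -125 cm; v ends -45 cm/s.
5–9 s: v starts -45 cm/s; Δx = -45·4 + ½·-12·4² = -276 cm; v ends -93 cm/s.
9–12 s: v starts -93 cm/s; Δx = -93·3 + ½·7·3² = -247.5 cm; v ends -72 cm/s.
x(12) = -1 + Σ Δx = -649.5 cm.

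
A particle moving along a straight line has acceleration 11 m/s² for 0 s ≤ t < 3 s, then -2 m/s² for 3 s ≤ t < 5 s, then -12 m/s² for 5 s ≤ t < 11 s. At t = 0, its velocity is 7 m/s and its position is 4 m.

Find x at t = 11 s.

150.5 m

On each constant-a segment, Δv = aΔt and Δx = v₀Δt + ½aΔt²; chain segment to segment.
0–3 s: v starts 7 m/s; Δx = 7·3 + ½·11·3² = 70.5 m; v ends 40 m/s.
3–5 s: v starts 40 m/s; Δx = 40·2 + ½·-2·2² = 76 m; v ends 36 m/s.
5–11 s: v starts 36 m/s; Δx = 36·6 + ½·-12·6² = 0 m; v ends -36 m/s.
x(11) = 4 + Σ Δx = 150.5 m.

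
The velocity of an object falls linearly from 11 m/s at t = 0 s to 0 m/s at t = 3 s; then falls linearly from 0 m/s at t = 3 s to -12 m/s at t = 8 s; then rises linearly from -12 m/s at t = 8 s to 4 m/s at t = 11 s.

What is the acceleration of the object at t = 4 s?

-2.4 m/s²

Acceleration is the slope of the v-t graph on 3–8 s: (-12 − 0)/(8 − 3) = -2.4 m/s².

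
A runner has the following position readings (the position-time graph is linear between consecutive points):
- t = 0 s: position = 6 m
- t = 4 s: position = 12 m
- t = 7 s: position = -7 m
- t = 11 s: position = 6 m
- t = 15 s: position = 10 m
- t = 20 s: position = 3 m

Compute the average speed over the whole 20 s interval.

Average speed = (total path length)/(elapsed time); on a piecewise-linear x-t graph the path length is Σ|Δx|.
0–4 s: |Δx| = |12 − 6| = 6 m
4–7 s: |Δx| = |-7 − 12| = 19 m
7–11 s: |Δx| = |6 − -7| = 13 m
11–15 s: |Δx| = |10 − 6| = 4 m
15–20 s: |Δx| = |3 − 10| = 7 m
Total path = 49 m; average speed = 49/20 = 2.45 m/s.

2.45 m/s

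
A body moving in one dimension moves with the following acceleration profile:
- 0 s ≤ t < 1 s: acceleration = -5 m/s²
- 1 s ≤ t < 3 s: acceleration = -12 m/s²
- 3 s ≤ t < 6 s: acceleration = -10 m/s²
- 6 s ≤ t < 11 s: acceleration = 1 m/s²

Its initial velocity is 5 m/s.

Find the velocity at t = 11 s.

Δv equals the area under the a-t graph; then v = v₀ + Δv.
0–1 s: -5 × 1 = -5 m/s
1–3 s: -12 × 2 = -24 m/s
3–6 s: -10 × 3 = -30 m/s
6–11 s: 1 × 5 = 5 m/s
Δv = -54 m/s, so v(11) = 5 + (-54) = -49 m/s.

-49 m/s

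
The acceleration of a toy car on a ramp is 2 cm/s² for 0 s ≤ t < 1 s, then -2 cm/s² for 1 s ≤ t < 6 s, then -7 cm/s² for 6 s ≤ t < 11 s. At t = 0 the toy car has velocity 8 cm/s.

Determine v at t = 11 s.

-35 cm/s

Δv equals the area under the a-t graph; then v = v₀ + Δv.
0–1 s: 2 × 1 = 2 cm/s
1–6 s: -2 × 5 = -10 cm/s
6–11 s: -7 × 5 = -35 cm/s
Δv = -43 cm/s, so v(11) = 8 + (-43) = -35 cm/s.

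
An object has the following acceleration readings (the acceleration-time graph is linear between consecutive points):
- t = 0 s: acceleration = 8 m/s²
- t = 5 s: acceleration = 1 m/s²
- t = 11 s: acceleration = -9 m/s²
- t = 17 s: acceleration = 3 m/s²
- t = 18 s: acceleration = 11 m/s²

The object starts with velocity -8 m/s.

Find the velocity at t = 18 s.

Δv equals the area under the a-t graph; then v = v₀ + Δv.
0–5 s: ½(8 + 1)(5) = 22.5 m/s
5–11 s: ½(1 + -9)(6) = -24 m/s
11–17 s: ½(-9 + 3)(6) = -18 m/s
17–18 s: ½(3 + 11)(1) = 7 m/s
Δv = -12.5 m/s, so v(18) = -8 + (-12.5) = -20.5 m/s.

-20.5 m/s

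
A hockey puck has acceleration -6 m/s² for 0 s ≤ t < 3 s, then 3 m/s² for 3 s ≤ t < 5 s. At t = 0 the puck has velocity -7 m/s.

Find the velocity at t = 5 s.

-19 m/s

Δv equals the area under the a-t graph; then v = v₀ + Δv.
0–3 s: -6 × 3 = -18 m/s
3–5 s: 3 × 2 = 6 m/s
Δv = -12 m/s, so v(5) = -7 + (-12) = -19 m/s.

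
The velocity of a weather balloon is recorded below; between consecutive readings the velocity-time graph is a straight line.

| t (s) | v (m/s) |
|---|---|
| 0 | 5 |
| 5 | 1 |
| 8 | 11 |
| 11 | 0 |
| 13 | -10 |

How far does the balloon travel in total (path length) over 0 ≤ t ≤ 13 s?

Distance (not displacement) is the total path length: add the absolute areas under v-t.
0–5 s: |½(5 + 1)(5)| = 15 m
5–8 s: |½(1 + 11)(3)| = 18 m
8–11 s: |½(11 + 0)(3)| = 16.5 m
11–13 s: |½(0 + -10)(2)| = 10 m
Total distance = 59.5 m

59.5 m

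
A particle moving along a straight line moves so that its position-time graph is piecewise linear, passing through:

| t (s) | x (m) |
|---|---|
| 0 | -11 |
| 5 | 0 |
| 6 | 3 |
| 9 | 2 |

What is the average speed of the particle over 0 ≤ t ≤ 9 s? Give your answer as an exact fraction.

5/3 m/s

Average speed = (total path length)/(elapsed time); on a piecewise-linear x-t graph the path length is Σ|Δx|.
0–5 s: |Δx| = |0 − -11| = 11 m
5–6 s: |Δx| = |3 − 0| = 3 m
6–9 s: |Δx| = |2 − 3| = 1 m
Total path = 15 m; average speed = 15/9 = 5/3 m/s.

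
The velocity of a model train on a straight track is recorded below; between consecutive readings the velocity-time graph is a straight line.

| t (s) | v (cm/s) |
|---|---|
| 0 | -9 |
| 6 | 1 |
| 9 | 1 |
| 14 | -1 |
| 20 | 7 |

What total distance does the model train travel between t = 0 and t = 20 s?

Distance (not displacement) is the total path length: add the absolute areas under v-t.
0–6 s: v = 0 at t = 5.4 s; triangle areas 24.3 + 0.3 = 24.6 cm
6–9 s: |1| × 3 = 3 cm
9–14 s: v = 0 at t = 11.5 s; triangle areas 1.25 + 1.25 = 2.5 cm
14–20 s: v = 0 at t = 14.75 s; triangle areas 0.375 + 18.375 = 18.75 cm
Total distance = 48.85 cm

48.85 cm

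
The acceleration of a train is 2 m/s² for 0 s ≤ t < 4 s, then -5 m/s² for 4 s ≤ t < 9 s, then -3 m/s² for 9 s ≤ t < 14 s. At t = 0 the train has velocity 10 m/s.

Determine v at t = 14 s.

-22 m/s

Δv equals the area under the a-t graph; then v = v₀ + Δv.
0–4 s: 2 × 4 = 8 m/s
4–9 s: -5 × 5 = -25 m/s
9–14 s: -3 × 5 = -15 m/s
Δv = -32 m/s, so v(14) = 10 + (-32) = -22 m/s.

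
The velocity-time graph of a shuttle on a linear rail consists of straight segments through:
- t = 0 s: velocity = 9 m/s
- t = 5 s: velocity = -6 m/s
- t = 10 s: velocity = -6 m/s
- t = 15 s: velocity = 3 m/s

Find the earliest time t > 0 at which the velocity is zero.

v changes sign on 0–5 s (from 9 to -6); the graph is linear there, so v = 0 at t = 0 + (-9)·(5 − 0)/(-6 − 9) = 3 s.

t = 3 s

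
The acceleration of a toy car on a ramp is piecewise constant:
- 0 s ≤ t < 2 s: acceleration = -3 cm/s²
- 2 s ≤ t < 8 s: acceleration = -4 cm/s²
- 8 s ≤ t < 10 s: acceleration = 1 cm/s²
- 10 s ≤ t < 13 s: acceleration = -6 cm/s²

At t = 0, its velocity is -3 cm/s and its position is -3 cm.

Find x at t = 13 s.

-325 cm

On each constant-a segment, Δv = aΔt and Δx = v₀Δt + ½aΔt²; chain segment to segment.
0–2 s: v starts -3 cm/s; Δx = -3·2 + ½·-3·2² = -12 cm; v ends -9 cm/s.
2–8 s: v starts -9 cm/s; Δx = -9·6 + ½·-4·6² = -126 cm; v ends -33 cm/s.
8–10 s: v starts -33 cm/s; Δx = -33·2 + ½·1·2² = -64 cm; v ends -31 cm/s.
10–13 s: v starts -31 cm/s; Δx = -31·3 + ½·-6·3² = -120 cm; v ends -49 cm/s.
x(13) = -3 + Σ Δx = -325 cm.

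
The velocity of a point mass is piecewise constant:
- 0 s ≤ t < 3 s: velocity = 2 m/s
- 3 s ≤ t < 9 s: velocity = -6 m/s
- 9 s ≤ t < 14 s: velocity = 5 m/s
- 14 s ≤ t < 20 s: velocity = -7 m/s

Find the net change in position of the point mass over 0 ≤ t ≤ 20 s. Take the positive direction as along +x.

Displacement is the signed area under the v-t curve.
0–3 s: 2 × 3 = 6 m
3–9 s: -6 × 6 = -36 m
9–14 s: 5 × 5 = 25 m
14–20 s: -7 × 6 = -42 m
Net displacement = -47 m

-47 m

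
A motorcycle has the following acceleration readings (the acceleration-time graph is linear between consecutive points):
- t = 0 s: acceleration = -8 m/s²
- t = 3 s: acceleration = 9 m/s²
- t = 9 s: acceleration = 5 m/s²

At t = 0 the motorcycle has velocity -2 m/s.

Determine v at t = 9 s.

Δv equals the area under the a-t graph; then v = v₀ + Δv.
0–3 s: ½(-8 + 9)(3) = 1.5 m/s
3–9 s: ½(9 + 5)(6) = 42 m/s
Δv = 43.5 m/s, so v(9) = -2 + (43.5) = 41.5 m/s.

41.5 m/s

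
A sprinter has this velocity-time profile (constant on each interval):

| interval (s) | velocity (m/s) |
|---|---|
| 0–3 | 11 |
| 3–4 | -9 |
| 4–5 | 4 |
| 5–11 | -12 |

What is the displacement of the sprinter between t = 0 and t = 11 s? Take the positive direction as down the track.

Displacement is the signed area under the v-t curve.
0–3 s: 11 × 3 = 33 m
3–4 s: -9 × 1 = -9 m
4–5 s: 4 × 1 = 4 m
5–11 s: -12 × 6 = -72 m
Net displacement = -44 m

-44 m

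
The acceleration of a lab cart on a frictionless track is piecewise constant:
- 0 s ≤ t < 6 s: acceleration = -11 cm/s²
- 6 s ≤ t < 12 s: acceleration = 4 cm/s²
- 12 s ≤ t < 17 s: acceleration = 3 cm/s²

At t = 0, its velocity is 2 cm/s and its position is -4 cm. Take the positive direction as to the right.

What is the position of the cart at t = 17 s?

-664.5 cm

On each constant-a segment, Δv = aΔt and Δx = v₀Δt + ½aΔt²; chain segment to segment.
0–6 s: v starts 2 cm/s; Δx = 2·6 + ½·-11·6² = -186 cm; v ends -64 cm/s.
6–12 s: v starts -64 cm/s; Δx = -64·6 + ½·4·6² = -312 cm; v ends -40 cm/s.
12–17 s: v starts -40 cm/s; Δx = -40·5 + ½·3·5² = -162.5 cm; v ends -25 cm/s.
x(17) = -4 + Σ Δx = -664.5 cm.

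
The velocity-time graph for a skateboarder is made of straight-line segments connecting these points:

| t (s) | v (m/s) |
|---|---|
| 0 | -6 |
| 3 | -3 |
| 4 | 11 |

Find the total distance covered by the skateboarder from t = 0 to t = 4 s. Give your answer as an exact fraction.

Distance (not displacement) is the total path length: add the absolute areas under v-t.
0–3 s: |½(-6 + -3)(3)| = 13.5 m
3–4 s: v = 0 at t = 45/14 s; triangle areas 9/28 + 121/28 = 65/14 m
Total distance = 127/7 m

127/7 m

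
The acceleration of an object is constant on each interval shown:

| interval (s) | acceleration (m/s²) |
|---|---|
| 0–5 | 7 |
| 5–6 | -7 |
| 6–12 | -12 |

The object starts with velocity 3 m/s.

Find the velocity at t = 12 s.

Δv equals the area under the a-t graph; then v = v₀ + Δv.
0–5 s: 7 × 5 = 35 m/s
5–6 s: -7 × 1 = -7 m/s
6–12 s: -12 × 6 = -72 m/s
Δv = -44 m/s, so v(12) = 3 + (-44) = -41 m/s.

-41 m/s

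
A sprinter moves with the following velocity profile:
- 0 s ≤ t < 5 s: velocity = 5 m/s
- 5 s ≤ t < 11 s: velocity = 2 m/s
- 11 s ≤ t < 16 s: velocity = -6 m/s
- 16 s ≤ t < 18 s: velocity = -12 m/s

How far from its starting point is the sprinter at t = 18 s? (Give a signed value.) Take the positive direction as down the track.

Net displacement equals the area under the velocity-time graph (areas below the axis count negative).
0–5 s: 5 × 5 = 25 m
5–11 s: 2 × 6 = 12 m
11–16 s: -6 × 5 = -30 m
16–18 s: -12 × 2 = -24 m
Net displacement = -17 m

-17 m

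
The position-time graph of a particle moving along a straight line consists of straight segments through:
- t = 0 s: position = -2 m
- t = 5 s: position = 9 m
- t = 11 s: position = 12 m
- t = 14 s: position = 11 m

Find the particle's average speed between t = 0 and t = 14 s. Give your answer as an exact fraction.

Average speed = (total path length)/(elapsed time); on a piecewise-linear x-t graph the path length is Σ|Δx|.
0–5 s: |Δx| = |9 − -2| = 11 m
5–11 s: |Δx| = |12 − 9| = 3 m
11–14 s: |Δx| = |11 − 12| = 1 m
Total path = 15 m; average speed = 15/14 = 15/14 m/s.

15/14 m/s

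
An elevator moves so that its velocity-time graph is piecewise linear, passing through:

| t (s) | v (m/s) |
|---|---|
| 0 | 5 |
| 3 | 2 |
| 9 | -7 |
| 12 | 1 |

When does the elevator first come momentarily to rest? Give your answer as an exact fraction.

v changes sign on 3–9 s (from 2 to -7); the graph is linear there, so v = 0 at t = 3 + (-2)·(9 − 3)/(-7 − 2) = 13/3 s.

t = 13/3 s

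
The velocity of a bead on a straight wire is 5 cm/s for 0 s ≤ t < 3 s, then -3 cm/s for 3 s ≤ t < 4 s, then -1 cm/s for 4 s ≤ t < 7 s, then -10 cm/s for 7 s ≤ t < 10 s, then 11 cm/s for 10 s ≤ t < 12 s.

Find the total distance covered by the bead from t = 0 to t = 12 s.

Distance (not displacement) is the total path length: add the absolute areas under v-t.
0–3 s: |5| × 3 = 15 cm
3–4 s: |-3| × 1 = 3 cm
4–7 s: |-1| × 3 = 3 cm
7–10 s: |-10| × 3 = 30 cm
10–12 s: |11| × 2 = 22 cm
Total distance = 73 cm

73 cm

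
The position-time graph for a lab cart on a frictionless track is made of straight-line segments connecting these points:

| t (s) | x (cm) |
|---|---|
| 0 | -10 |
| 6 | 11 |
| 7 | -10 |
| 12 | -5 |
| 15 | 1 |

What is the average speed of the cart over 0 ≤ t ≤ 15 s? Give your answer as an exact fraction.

Average speed = (total path length)/(elapsed time); on a piecewise-linear x-t graph the path length is Σ|Δx|.
0–6 s: |Δx| = |11 − -10| = 21 cm
6–7 s: |Δx| = |-10 − 11| = 21 cm
7–12 s: |Δx| = |-5 − -10| = 5 cm
12–15 s: |Δx| = |1 − -5| = 6 cm
Total path = 53 cm; average speed = 53/15 = 53/15 cm/s.

53/15 cm/s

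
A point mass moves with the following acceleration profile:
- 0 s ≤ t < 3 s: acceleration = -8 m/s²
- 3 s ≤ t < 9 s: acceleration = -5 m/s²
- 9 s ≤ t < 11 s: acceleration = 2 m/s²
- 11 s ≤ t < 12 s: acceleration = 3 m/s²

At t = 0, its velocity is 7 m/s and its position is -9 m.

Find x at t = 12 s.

On each constant-a segment, Δv = aΔt and Δx = v₀Δt + ½aΔt²; chain segment to segment.
0–3 s: v starts 7 m/s; Δx = 7·3 + ½·-8·3² = -15 m; v ends -17 m/s.
3–9 s: v starts -17 m/s; Δx = -17·6 + ½·-5·6² = -192 m; v ends -47 m/s.
9–11 s: v starts -47 m/s; Δx = -47·2 + ½·2·2² = -90 m; v ends -43 m/s.
11–12 s: v starts -43 m/s; Δx = -43·1 + ½·3·1² = -41.5 m; v ends -40 m/s.
x(12) = -9 + Σ Δx = -347.5 m.

-347.5 m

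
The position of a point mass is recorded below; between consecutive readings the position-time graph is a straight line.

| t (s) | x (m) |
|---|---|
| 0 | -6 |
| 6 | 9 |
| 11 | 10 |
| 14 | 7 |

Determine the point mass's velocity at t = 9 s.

Velocity is the slope of the x-t graph on 6–11 s: (10 − 9)/(11 − 6) = 0.2 m/s.

0.2 m/s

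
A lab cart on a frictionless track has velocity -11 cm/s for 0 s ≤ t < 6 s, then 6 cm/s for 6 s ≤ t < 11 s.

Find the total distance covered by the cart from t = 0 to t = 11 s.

96 cm

Total distance travelled is ∫|v| dt — sum the magnitudes of each area piece.
0–6 s: |-11| × 6 = 66 cm
6–11 s: |6| × 5 = 30 cm
Total distance = 96 cm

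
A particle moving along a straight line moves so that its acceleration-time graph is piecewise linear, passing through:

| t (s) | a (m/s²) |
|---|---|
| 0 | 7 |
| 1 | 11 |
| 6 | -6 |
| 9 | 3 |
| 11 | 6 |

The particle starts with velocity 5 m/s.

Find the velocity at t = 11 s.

Δv equals the area under the a-t graph; then v = v₀ + Δv.
0–1 s: ½(7 + 11)(1) = 9 m/s
1–6 s: ½(11 + -6)(5) = 12.5 m/s
6–9 s: ½(-6 + 3)(3) = -4.5 m/s
9–11 s: ½(3 + 6)(2) = 9 m/s
Δv = 26 m/s, so v(11) = 5 + (26) = 31 m/s.

31 m/s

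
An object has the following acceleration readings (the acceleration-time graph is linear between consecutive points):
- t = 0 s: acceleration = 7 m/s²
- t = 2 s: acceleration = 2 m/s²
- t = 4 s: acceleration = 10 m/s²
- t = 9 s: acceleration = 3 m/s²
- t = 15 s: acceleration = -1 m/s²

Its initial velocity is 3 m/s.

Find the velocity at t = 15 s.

Δv equals the area under the a-t graph; then v = v₀ + Δv.
0–2 s: ½(7 + 2)(2) = 9 m/s
2–4 s: ½(2 + 10)(2) = 12 m/s
4–9 s: ½(10 + 3)(5) = 32.5 m/s
9–15 s: ½(3 + -1)(6) = 6 m/s
Δv = 59.5 m/s, so v(15) = 3 + (59.5) = 62.5 m/s.

62.5 m/s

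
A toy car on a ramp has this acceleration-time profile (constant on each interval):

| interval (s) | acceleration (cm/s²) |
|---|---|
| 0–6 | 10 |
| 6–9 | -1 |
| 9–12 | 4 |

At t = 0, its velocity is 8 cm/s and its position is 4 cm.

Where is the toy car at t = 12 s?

On each constant-a segment, Δv = aΔt and Δx = v₀Δt + ½aΔt²; chain segment to segment.
0–6 s: v starts 8 cm/s; Δx = 8·6 + ½·10·6² = 228 cm; v ends 68 cm/s.
6–9 s: v starts 68 cm/s; Δx = 68·3 + ½·-1·3² = 199.5 cm; v ends 65 cm/s.
9–12 s: v starts 65 cm/s; Δx = 65·3 + ½·4·3² = 213 cm; v ends 77 cm/s.
x(12) = 4 + Σ Δx = 644.5 cm.

644.5 cm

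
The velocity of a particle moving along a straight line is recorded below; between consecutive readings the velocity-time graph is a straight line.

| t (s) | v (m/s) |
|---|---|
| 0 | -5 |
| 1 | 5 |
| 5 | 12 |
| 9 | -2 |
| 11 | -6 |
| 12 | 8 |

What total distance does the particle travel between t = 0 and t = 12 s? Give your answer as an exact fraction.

Distance (not displacement) is the total path length: add the absolute areas under v-t.
0–1 s: v = 0 at t = 0.5 s; triangle areas 1.25 + 1.25 = 2.5 m
1–5 s: |½(5 + 12)(4)| = 34 m
5–9 s: v = 0 at t = 59/7 s; triangle areas 144/7 + 4/7 = 148/7 m
9–11 s: |½(-2 + -6)(2)| = 8 m
11–12 s: v = 0 at t = 80/7 s; triangle areas 9/7 + 16/7 = 25/7 m
Total distance = 969/14 m

969/14 m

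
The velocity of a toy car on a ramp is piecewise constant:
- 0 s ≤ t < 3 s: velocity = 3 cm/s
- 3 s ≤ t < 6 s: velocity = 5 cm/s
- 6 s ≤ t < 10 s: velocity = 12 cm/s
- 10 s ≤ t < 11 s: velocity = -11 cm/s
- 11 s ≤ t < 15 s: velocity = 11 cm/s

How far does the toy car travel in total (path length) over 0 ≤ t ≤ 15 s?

127 cm

Distance (not displacement) is the total path length: add the absolute areas under v-t.
0–3 s: |3| × 3 = 9 cm
3–6 s: |5| × 3 = 15 cm
6–10 s: |12| × 4 = 48 cm
10–11 s: |-11| × 1 = 11 cm
11–15 s: |11| × 4 = 44 cm
Total distance = 127 cm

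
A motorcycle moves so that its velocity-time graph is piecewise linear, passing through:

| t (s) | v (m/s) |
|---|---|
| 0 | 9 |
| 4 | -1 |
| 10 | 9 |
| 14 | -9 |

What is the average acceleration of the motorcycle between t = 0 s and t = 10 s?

0 m/s²

Average acceleration = Δv/Δt = (9 − 9)/(10 − 0) = 0 m/s².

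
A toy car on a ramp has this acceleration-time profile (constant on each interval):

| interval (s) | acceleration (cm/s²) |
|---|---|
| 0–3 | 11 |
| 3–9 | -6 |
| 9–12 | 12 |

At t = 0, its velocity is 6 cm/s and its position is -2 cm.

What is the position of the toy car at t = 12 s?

254.5 cm

On each constant-a segment, Δv = aΔt and Δx = v₀Δt + ½aΔt²; chain segment to segment.
0–3 s: v starts 6 cm/s; Δx = 6·3 + ½·11·3² = 67.5 cm; v ends 39 cm/s.
3–9 s: v starts 39 cm/s; Δx = 39·6 + ½·-6·6² = 126 cm; v ends 3 cm/s.
9–12 s: v starts 3 cm/s; Δx = 3·3 + ½·12·3² = 63 cm; v ends 39 cm/s.
x(12) = -2 + Σ Δx = 254.5 cm.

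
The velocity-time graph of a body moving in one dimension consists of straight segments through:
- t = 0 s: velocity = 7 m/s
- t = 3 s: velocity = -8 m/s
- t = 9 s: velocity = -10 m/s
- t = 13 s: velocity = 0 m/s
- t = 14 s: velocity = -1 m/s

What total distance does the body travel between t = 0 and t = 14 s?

85.8 m

Distance (not displacement) is the total path length: add the absolute areas under v-t.
0–3 s: v = 0 at t = 1.4 s; triangle areas 4.9 + 6.4 = 11.3 m
3–9 s: |½(-8 + -10)(6)| = 54 m
9–13 s: |½(-10 + 0)(4)| = 20 m
13–14 s: |½(0 + -1)(1)| = 0.5 m
Total distance = 85.8 m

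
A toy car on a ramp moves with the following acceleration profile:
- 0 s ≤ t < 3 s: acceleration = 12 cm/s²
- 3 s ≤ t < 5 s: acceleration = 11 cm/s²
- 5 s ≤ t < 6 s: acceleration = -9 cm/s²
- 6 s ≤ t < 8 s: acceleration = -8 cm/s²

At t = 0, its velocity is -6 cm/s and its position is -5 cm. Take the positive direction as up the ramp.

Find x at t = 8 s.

230.5 cm

On each constant-a segment, Δv = aΔt and Δx = v₀Δt + ½aΔt²; chain segment to segment.
0–3 s: v starts -6 cm/s; Δx = -6·3 + ½·12·3² = 36 cm; v ends 30 cm/s.
3–5 s: v starts 30 cm/s; Δx = 30·2 + ½·11·2² = 82 cm; v ends 52 cm/s.
5–6 s: v starts 52 cm/s; Δx = 52·1 + ½·-9·1² = 47.5 cm; v ends 43 cm/s.
6–8 s: v starts 43 cm/s; Δx = 43·2 + ½·-8·2² = 70 cm; v ends 27 cm/s.
x(8) = -5 + Σ Δx = 230.5 cm.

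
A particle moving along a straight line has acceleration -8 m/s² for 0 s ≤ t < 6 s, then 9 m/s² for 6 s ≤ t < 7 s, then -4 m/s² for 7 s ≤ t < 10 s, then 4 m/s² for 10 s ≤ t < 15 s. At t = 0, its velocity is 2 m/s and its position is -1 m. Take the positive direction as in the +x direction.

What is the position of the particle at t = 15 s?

-498.5 m

On each constant-a segment, Δv = aΔt and Δx = v₀Δt + ½aΔt²; chain segment to segment.
0–6 s: v starts 2 m/s; Δx = 2·6 + ½·-8·6² = -132 m; v ends -46 m/s.
6–7 s: v starts -46 m/s; Δx = -46·1 + ½·9·1² = -41.5 m; v ends -37 m/s.
7–10 s: v starts -37 m/s; Δx = -37·3 + ½·-4·3² = -129 m; v ends -49 m/s.
10–15 s: v starts -49 m/s; Δx = -49·5 + ½·4·5² = -195 m; v ends -29 m/s.
x(15) = -1 + Σ Δx = -498.5 m.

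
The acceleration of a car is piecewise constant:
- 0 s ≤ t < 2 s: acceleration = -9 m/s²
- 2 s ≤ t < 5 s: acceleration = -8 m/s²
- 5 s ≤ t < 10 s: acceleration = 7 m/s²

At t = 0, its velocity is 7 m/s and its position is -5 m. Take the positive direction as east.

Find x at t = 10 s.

On each constant-a segment, Δv = aΔt and Δx = v₀Δt + ½aΔt²; chain segment to segment.
0–2 s: v starts 7 m/s; Δx = 7·2 + ½·-9·2² = -4 m; v ends -11 m/s.
2–5 s: v starts -11 m/s; Δx = -11·3 + ½·-8·3² = -69 m; v ends -35 m/s.
5–10 s: v starts -35 m/s; Δx = -35·5 + ½·7·5² = -87.5 m; v ends 0 m/s.
x(10) = -5 + Σ Δx = -165.5 m.

-165.5 m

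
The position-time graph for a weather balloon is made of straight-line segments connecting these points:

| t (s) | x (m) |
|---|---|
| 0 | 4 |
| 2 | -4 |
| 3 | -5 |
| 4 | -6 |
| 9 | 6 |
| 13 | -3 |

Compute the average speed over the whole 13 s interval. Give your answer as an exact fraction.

Average speed = (total path length)/(elapsed time); on a piecewise-linear x-t graph the path length is Σ|Δx|.
0–2 s: |Δx| = |-4 − 4| = 8 m
2–3 s: |Δx| = |-5 − -4| = 1 m
3–4 s: |Δx| = |-6 − -5| = 1 m
4–9 s: |Δx| = |6 − -6| = 12 m
9–13 s: |Δx| = |-3 − 6| = 9 m
Total path = 31 m; average speed = 31/13 = 31/13 m/s.

31/13 m/s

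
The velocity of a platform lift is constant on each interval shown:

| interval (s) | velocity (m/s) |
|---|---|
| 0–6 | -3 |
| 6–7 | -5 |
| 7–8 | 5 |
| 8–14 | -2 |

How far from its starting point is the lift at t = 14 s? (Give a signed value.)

-30 m

Displacement is the signed area under the v-t curve.
0–6 s: -3 × 6 = -18 m
6–7 s: -5 × 1 = -5 m
7–8 s: 5 × 1 = 5 m
8–14 s: -2 × 6 = -12 m
Net displacement = -30 m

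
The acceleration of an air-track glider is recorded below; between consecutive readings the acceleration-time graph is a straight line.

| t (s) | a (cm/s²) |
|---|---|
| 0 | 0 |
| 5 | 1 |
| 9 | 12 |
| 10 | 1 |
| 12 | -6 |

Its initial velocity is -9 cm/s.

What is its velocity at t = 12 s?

Δv equals the area under the a-t graph; then v = v₀ + Δv.
0–5 s: ½(0 + 1)(5) = 2.5 cm/s
5–9 s: ½(1 + 12)(4) = 26 cm/s
9–10 s: ½(12 + 1)(1) = 6.5 cm/s
10–12 s: ½(1 + -6)(2) = -5 cm/s
Δv = 30 cm/s, so v(12) = -9 + (30) = 21 cm/s.

21 cm/s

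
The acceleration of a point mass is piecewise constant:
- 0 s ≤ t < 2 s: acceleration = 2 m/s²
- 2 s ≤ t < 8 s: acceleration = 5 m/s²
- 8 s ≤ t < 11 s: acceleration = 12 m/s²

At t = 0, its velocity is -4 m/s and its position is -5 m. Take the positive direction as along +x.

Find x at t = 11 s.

225 m

On each constant-a segment, Δv = aΔt and Δx = v₀Δt + ½aΔt²; chain segment to segment.
0–2 s: v starts -4 m/s; Δx = -4·2 + ½·2·2² = -4 m; v ends 0 m/s.
2–8 s: v starts 0 m/s; Δx = 0·6 + ½·5·6² = 90 m; v ends 30 m/s.
8–11 s: v starts 30 m/s; Δx = 30·3 + ½·12·3² = 144 m; v ends 66 m/s.
x(11) = -5 + Σ Δx = 225 m.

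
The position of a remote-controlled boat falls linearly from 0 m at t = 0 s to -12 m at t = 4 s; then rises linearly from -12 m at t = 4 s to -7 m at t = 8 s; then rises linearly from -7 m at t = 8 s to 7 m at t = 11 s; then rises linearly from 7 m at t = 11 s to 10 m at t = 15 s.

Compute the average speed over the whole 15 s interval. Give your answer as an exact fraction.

Average speed = (total path length)/(elapsed time); on a piecewise-linear x-t graph the path length is Σ|Δx|.
0–4 s: |Δx| = |-12 − 0| = 12 m
4–8 s: |Δx| = |-7 − -12| = 5 m
8–11 s: |Δx| = |7 − -7| = 14 m
11–15 s: |Δx| = |10 − 7| = 3 m
Total path = 34 m; average speed = 34/15 = 34/15 m/s.

34/15 m/s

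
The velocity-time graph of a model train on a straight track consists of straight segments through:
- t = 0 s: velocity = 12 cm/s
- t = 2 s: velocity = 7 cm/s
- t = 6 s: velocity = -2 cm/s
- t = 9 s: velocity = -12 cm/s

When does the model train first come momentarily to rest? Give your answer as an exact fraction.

v changes sign on 2–6 s (from 7 to -2); the graph is linear there, so v = 0 at t = 2 + (-7)·(6 − 2)/(-2 − 7) = 46/9 s.

t = 46/9 s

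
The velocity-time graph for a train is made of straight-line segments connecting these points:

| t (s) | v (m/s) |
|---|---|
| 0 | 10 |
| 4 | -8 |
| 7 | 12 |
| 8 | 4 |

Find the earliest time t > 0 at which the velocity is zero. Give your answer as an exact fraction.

v changes sign on 0–4 s (from 10 to -8); the graph is linear there, so v = 0 at t = 0 + (-10)·(4 − 0)/(-8 − 10) = 20/9 s.

t = 20/9 s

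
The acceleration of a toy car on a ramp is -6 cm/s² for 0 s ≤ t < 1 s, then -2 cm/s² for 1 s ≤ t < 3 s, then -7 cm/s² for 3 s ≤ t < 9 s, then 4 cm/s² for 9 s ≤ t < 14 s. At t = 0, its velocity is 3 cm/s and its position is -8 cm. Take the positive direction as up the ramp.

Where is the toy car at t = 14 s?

-381 cm

On each constant-a segment, Δv = aΔt and Δx = v₀Δt + ½aΔt²; chain segment to segment.
0–1 s: v starts 3 cm/s; Δx = 3·1 + ½·-6·1² = 0 cm; v ends -3 cm/s.
1–3 s: v starts -3 cm/s; Δx = -3·2 + ½·-2·2² = -10 cm; v ends -7 cm/s.
3–9 s: v starts -7 cm/s; Δx = -7·6 + ½·-7·6² = -168 cm; v ends -49 cm/s.
9–14 s: v starts -49 cm/s; Δx = -49·5 + ½·4·5² = -195 cm; v ends -29 cm/s.
x(14) = -8 + Σ Δx = -381 cm.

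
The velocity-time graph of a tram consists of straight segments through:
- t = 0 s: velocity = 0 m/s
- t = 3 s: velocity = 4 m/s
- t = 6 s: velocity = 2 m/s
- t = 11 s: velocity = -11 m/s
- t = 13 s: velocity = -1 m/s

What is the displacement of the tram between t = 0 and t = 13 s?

-19.5 m

Net displacement equals the area under the velocity-time graph (areas below the axis count negative).
0–3 s: ½(0 + 4)(3) = 6 m
3–6 s: ½(4 + 2)(3) = 9 m
6–11 s: ½(2 + -11)(5) = -22.5 m
11–13 s: ½(-11 + -1)(2) = -12 m
Net displacement = -19.5 m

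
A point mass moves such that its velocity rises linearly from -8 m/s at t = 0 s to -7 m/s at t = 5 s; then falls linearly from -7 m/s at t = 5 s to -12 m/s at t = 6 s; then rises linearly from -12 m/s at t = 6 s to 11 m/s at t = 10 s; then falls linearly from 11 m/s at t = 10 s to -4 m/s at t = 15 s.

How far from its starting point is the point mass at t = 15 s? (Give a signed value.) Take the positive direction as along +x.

-31.5 m

Displacement is the signed area under the v-t curve.
0–5 s: ½(-8 + -7)(5) = -37.5 m
5–6 s: ½(-7 + -12)(1) = -9.5 m
6–10 s: ½(-12 + 11)(4) = -2 m
10–15 s: ½(11 + -4)(5) = 17.5 m
Net displacement = -31.5 m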